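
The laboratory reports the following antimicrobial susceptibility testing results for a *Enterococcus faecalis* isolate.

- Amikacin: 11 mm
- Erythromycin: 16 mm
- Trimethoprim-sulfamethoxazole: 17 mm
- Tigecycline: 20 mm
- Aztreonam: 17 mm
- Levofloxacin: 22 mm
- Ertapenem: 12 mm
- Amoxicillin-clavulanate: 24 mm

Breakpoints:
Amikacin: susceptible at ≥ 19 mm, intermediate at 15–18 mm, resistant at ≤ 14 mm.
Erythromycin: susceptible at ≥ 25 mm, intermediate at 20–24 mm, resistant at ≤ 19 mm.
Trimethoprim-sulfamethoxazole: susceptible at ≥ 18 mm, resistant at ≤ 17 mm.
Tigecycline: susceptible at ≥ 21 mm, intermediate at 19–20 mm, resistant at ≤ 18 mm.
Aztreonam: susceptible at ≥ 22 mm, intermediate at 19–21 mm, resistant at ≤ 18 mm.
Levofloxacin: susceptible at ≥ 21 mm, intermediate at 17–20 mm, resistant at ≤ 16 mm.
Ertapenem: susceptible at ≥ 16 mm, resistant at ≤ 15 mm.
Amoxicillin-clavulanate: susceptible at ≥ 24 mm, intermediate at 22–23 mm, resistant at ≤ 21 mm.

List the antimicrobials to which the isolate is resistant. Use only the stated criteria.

Amikacin 11 mm: ≤ 14 mm → resistant
Erythromycin (16 mm) ≤ 19 mm → resistant
Trimethoprim-sulfamethoxazole 17 mm: ≤ 17 mm ⇒ resistant
Tigecycline (20 mm) in 19–20 mm ⇒ I
Aztreonam: 17 mm is ≤ 18 mm → resistant
Levofloxacin 22 mm: ≥ 21 mm ⇒ S
Ertapenem (12 mm) ≤ 15 mm → Resistant
Amoxicillin-clavulanate: 24 mm is ≥ 24 mm — Susceptible

amikacin, erythromycin, trimethoprim-sulfamethoxazole, aztreonam, ertapenem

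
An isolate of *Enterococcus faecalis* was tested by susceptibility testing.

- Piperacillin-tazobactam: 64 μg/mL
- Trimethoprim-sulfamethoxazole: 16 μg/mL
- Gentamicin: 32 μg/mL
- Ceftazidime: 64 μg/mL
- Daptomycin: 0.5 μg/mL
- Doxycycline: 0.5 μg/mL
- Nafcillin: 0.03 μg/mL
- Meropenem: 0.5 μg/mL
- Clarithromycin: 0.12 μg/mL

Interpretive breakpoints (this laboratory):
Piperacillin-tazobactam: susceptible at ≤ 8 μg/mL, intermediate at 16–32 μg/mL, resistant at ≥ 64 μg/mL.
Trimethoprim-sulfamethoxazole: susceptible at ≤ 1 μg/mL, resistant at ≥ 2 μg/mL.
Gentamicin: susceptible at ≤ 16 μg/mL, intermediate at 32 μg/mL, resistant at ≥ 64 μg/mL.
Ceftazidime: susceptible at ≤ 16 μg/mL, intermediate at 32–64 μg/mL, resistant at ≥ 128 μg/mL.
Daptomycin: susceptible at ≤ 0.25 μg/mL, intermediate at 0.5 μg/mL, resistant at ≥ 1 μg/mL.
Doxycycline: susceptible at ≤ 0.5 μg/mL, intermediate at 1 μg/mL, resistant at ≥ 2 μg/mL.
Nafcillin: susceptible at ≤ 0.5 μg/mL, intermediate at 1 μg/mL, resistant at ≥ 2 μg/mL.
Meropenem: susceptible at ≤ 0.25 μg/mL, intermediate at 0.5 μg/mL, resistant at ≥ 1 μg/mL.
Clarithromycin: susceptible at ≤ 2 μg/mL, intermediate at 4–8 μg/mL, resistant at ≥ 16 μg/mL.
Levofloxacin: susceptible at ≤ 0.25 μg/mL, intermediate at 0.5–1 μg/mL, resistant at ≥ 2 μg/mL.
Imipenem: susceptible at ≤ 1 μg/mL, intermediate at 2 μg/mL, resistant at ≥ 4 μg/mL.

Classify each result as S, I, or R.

Piperacillin-tazobactam (64 μg/mL) ≥ 64 μg/mL — Resistant
Trimethoprim-sulfamethoxazole 16 μg/mL: ≥ 2 μg/mL — Resistant
Gentamicin (32 μg/mL) = 32 μg/mL ⇒ I
Ceftazidime: 64 μg/mL is in 32–64 μg/mL — intermediate
Daptomycin 0.5 μg/mL: = 0.5 μg/mL → Intermediate
Doxycycline: 0.5 μg/mL is ≤ 0.5 μg/mL ⇒ susceptible
Nafcillin: 0.03 μg/mL is ≤ 0.5 μg/mL — Susceptible
Meropenem 0.5 μg/mL: = 0.5 μg/mL → Intermediate
Clarithromycin: 0.12 μg/mL is ≤ 2 μg/mL ⇒ Susceptible

R, R, I, I, I, S, S, I, S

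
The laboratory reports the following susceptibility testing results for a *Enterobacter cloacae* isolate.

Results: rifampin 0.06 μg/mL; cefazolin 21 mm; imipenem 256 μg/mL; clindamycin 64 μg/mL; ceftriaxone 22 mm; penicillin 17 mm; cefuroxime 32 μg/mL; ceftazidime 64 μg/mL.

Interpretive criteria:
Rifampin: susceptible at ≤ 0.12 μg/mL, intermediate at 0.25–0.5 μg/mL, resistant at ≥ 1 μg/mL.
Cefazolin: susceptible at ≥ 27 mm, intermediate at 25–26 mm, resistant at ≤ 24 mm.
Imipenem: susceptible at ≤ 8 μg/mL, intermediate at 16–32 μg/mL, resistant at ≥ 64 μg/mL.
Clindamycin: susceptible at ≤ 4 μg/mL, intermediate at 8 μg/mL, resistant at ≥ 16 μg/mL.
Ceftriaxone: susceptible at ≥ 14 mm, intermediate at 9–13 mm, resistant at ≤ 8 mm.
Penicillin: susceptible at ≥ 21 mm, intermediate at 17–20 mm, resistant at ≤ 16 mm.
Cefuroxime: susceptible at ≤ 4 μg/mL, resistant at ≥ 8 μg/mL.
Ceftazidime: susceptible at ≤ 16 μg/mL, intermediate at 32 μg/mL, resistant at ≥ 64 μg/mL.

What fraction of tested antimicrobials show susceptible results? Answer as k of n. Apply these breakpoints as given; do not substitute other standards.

Rifampin 0.06 μg/mL: ≤ 0.12 μg/mL — Susceptible
Cefazolin 21 mm: ≤ 24 mm ⇒ R
Imipenem 256 μg/mL: ≥ 64 μg/mL → Resistant
Clindamycin: 64 μg/mL is ≥ 16 μg/mL → R
Ceftriaxone: 22 mm is ≥ 14 mm — susceptible
Penicillin: 17 mm is in 17–20 mm → I
Cefuroxime: 32 μg/mL is ≥ 8 μg/mL → resistant
Ceftazidime: 64 μg/mL is ≥ 64 μg/mL — R
Susceptible: 2/8

2 of 8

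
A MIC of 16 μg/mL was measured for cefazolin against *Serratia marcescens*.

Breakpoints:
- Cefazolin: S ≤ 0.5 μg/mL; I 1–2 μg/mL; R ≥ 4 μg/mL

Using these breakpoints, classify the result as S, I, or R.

Resistant

Cefazolin 16 μg/mL: ≥ 4 μg/mL → resistant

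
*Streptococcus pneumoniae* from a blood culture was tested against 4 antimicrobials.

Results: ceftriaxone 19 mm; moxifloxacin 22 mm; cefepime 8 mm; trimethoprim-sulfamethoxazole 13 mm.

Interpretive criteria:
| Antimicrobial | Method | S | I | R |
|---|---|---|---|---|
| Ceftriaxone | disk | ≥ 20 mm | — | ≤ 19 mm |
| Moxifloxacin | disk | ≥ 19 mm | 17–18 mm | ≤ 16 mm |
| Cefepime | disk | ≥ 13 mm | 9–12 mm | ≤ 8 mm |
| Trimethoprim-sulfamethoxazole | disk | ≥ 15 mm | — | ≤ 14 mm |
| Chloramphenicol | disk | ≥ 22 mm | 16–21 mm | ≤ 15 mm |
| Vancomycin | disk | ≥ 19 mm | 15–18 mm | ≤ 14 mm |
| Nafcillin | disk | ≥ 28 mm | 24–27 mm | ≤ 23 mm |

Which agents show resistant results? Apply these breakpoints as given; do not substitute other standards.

ceftriaxone, cefepime, trimethoprim-sulfamethoxazole

Ceftriaxone: 19 mm is ≤ 19 mm ⇒ resistant
Moxifloxacin: 22 mm is ≥ 19 mm — S
Cefepime: 8 mm is ≤ 8 mm ⇒ Resistant
Trimethoprim-sulfamethoxazole: 13 mm is ≤ 14 mm — R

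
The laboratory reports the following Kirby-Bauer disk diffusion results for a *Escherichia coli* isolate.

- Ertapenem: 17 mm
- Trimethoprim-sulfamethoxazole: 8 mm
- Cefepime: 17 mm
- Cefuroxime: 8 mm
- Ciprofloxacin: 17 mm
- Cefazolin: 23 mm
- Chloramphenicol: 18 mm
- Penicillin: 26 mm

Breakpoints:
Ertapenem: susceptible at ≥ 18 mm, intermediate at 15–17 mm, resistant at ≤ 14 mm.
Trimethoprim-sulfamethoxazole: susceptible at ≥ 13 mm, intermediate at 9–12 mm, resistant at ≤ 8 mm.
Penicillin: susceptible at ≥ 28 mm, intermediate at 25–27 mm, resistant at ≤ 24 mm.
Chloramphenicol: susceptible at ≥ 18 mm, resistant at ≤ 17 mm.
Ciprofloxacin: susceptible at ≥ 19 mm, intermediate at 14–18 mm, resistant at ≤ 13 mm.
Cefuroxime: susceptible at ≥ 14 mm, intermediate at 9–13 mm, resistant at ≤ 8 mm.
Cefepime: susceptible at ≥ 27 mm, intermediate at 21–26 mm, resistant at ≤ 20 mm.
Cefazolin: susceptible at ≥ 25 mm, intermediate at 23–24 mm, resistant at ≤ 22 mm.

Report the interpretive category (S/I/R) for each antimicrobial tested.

I, R, R, R, I, I, S, I

Ertapenem: 17 mm is in 15–17 mm ⇒ Intermediate
Trimethoprim-sulfamethoxazole (8 mm) ≤ 8 mm → R
Cefepime 17 mm: ≤ 20 mm → resistant
Cefuroxime (8 mm) ≤ 8 mm → Resistant
Ciprofloxacin: 17 mm is in 14–18 mm — intermediate
Cefazolin (23 mm) in 23–24 mm — intermediate
Chloramphenicol 18 mm: ≥ 18 mm ⇒ susceptible
Penicillin (26 mm) in 25–27 mm → intermediate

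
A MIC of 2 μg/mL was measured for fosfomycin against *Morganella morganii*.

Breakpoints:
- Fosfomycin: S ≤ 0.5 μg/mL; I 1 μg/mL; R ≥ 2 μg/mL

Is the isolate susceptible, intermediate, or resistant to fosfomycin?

Resistant

Fosfomycin: 2 μg/mL is ≥ 2 μg/mL ⇒ resistant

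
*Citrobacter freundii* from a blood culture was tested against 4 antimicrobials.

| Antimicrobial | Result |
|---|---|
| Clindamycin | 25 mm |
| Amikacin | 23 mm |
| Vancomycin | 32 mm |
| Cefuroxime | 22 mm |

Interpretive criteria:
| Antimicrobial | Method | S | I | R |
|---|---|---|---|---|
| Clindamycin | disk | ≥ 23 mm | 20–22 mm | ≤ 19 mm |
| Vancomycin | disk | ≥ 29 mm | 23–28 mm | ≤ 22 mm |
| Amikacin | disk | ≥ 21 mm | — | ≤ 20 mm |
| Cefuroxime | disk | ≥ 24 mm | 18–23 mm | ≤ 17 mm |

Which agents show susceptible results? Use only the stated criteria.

Clindamycin (25 mm) ≥ 23 mm ⇒ S
Amikacin 23 mm: ≥ 21 mm → Susceptible
Vancomycin 32 mm: ≥ 29 mm ⇒ S
Cefuroxime 22 mm: in 18–23 mm ⇒ intermediate

clindamycin, amikacin, vancomycin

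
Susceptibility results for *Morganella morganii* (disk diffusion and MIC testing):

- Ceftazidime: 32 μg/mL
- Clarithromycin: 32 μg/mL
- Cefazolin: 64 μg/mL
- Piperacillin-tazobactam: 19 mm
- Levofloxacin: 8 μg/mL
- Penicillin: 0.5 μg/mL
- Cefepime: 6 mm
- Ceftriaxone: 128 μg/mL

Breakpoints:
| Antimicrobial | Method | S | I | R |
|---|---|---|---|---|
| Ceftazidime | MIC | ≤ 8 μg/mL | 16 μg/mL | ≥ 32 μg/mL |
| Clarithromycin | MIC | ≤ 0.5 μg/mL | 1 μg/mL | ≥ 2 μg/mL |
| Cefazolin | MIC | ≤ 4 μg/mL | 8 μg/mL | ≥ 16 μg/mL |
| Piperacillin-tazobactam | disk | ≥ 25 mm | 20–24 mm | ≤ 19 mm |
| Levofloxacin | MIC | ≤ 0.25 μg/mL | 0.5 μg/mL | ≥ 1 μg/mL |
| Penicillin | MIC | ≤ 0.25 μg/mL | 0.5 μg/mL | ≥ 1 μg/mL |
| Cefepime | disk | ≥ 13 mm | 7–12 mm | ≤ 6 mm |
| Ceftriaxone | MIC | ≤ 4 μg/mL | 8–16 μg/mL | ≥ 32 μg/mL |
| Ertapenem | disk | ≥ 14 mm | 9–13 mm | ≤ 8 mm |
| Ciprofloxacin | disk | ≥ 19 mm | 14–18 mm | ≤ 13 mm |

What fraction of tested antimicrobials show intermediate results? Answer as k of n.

Ceftazidime: 32 μg/mL is ≥ 32 μg/mL ⇒ resistant
Clarithromycin: 32 μg/mL is ≥ 2 μg/mL ⇒ resistant
Cefazolin: 64 μg/mL is ≥ 16 μg/mL → Resistant
Piperacillin-tazobactam (19 mm) ≤ 19 mm ⇒ Resistant
Levofloxacin (8 μg/mL) ≥ 1 μg/mL — resistant
Penicillin (0.5 μg/mL) = 0.5 μg/mL — I
Cefepime (6 mm) ≤ 6 mm ⇒ R
Ceftriaxone: 128 μg/mL is ≥ 32 μg/mL ⇒ Resistant
Intermediate: 1/8

1 of 8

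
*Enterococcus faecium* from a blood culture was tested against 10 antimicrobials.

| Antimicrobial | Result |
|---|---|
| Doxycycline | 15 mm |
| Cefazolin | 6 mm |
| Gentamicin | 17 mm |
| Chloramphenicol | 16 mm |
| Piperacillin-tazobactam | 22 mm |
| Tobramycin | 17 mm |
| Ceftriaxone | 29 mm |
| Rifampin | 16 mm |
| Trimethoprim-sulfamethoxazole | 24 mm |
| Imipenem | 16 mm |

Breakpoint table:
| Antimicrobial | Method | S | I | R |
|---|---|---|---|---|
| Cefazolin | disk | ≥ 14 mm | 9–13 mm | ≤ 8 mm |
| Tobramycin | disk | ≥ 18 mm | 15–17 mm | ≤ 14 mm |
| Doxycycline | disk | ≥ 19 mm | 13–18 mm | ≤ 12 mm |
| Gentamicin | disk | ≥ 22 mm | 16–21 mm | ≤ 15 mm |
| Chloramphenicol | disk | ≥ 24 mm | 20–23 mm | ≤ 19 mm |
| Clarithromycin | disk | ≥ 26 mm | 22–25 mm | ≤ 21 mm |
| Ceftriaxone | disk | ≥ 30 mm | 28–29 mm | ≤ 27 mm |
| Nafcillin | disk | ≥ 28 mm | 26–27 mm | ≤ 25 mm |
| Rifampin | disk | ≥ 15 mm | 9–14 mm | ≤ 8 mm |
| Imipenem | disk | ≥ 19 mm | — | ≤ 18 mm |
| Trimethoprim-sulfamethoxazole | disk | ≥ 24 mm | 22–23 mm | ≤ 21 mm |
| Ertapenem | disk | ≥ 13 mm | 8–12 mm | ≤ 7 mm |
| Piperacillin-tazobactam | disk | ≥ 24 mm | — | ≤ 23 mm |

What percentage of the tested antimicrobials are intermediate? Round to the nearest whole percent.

Doxycycline: 15 mm is in 13–18 mm ⇒ intermediate
Cefazolin: 6 mm is ≤ 8 mm → resistant
Gentamicin (17 mm) in 16–21 mm ⇒ intermediate
Chloramphenicol (16 mm) ≤ 19 mm — R
Piperacillin-tazobactam (22 mm) ≤ 23 mm → resistant
Tobramycin 17 mm: in 15–17 mm ⇒ Intermediate
Ceftriaxone: 29 mm is in 28–29 mm — I
Rifampin (16 mm) ≥ 15 mm — Susceptible
Trimethoprim-sulfamethoxazole: 24 mm is ≥ 24 mm — Susceptible
Imipenem (16 mm) ≤ 18 mm — Resistant
Intermediate: 4/10

40%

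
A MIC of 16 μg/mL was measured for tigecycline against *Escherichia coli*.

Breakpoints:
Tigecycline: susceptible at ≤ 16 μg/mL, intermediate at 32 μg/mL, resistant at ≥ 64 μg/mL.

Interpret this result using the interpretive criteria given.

S

Tigecycline: 16 μg/mL is ≤ 16 μg/mL → Susceptible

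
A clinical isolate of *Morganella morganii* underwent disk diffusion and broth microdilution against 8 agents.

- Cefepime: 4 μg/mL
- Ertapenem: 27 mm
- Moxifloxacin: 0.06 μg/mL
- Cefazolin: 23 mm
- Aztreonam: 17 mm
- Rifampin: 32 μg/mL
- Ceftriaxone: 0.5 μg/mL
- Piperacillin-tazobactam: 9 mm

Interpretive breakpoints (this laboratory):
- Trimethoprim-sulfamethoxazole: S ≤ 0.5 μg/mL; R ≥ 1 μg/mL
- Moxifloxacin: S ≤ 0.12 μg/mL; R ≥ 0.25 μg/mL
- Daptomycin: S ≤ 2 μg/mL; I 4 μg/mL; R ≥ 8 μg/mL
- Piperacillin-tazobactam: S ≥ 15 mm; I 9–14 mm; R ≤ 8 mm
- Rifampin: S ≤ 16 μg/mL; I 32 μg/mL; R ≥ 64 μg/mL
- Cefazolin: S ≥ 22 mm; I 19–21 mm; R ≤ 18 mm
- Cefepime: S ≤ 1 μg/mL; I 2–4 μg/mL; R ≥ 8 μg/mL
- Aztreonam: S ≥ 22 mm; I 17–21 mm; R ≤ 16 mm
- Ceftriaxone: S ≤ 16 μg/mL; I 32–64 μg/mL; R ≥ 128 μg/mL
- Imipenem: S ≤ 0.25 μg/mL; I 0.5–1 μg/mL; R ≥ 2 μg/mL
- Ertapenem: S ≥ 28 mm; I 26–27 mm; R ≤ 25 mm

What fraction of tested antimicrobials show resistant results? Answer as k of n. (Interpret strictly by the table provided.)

0 of 8

Cefepime 4 μg/mL: in 2–4 μg/mL → Intermediate
Ertapenem: 27 mm is in 26–27 mm — intermediate
Moxifloxacin: 0.06 μg/mL is ≤ 0.12 μg/mL — susceptible
Cefazolin 23 mm: ≥ 22 mm → susceptible
Aztreonam 17 mm: in 17–21 mm — I
Rifampin 32 μg/mL: = 32 μg/mL → intermediate
Ceftriaxone: 0.5 μg/mL is ≤ 16 μg/mL — Susceptible
Piperacillin-tazobactam (9 mm) in 9–14 mm → intermediate
Resistant: 0/8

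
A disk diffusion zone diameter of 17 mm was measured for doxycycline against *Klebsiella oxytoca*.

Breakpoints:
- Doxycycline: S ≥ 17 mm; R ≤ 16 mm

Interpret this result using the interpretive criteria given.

Susceptible

Doxycycline (17 mm) ≥ 17 mm ⇒ S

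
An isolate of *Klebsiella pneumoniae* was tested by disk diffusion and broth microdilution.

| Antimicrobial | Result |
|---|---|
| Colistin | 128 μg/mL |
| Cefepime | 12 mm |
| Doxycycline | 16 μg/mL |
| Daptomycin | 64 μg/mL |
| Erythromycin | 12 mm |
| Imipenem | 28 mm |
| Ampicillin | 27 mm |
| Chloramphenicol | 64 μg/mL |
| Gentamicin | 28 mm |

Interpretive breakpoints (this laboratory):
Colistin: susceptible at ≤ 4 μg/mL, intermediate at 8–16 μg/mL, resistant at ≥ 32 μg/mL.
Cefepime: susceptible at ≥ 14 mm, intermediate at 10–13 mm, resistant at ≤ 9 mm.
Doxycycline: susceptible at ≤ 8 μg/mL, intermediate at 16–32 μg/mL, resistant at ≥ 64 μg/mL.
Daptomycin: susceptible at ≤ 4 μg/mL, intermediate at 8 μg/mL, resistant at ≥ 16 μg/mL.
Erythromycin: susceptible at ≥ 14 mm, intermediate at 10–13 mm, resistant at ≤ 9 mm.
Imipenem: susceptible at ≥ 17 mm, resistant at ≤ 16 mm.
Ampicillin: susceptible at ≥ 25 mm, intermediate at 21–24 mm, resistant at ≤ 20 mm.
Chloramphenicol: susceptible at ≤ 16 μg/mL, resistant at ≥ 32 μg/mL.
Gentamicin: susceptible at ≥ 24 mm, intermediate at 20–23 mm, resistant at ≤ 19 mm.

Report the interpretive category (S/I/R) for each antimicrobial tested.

Colistin: 128 μg/mL is ≥ 32 μg/mL ⇒ R
Cefepime: 12 mm is in 10–13 mm ⇒ I
Doxycycline: 16 μg/mL is in 16–32 μg/mL — I
Daptomycin 64 μg/mL: ≥ 16 μg/mL → R
Erythromycin (12 mm) in 10–13 mm → I
Imipenem 28 mm: ≥ 17 mm ⇒ Susceptible
Ampicillin (27 mm) ≥ 25 mm — Susceptible
Chloramphenicol 64 μg/mL: ≥ 32 μg/mL — resistant
Gentamicin (28 mm) ≥ 24 mm → susceptible

R, I, I, R, I, S, S, R, S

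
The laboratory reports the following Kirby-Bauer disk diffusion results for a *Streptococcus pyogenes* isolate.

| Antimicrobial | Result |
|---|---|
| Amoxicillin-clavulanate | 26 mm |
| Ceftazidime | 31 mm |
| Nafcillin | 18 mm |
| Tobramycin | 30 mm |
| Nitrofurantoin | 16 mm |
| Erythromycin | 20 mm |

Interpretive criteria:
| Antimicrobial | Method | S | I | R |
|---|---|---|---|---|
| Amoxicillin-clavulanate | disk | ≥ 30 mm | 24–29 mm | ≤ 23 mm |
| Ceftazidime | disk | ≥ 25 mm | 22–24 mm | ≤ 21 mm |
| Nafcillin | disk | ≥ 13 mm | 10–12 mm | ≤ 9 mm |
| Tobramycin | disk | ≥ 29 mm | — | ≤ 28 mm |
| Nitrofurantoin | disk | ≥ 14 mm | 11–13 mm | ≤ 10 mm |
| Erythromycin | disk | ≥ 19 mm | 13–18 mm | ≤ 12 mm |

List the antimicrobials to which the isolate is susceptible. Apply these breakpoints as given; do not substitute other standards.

Amoxicillin-clavulanate (26 mm) in 24–29 mm — I
Ceftazidime: 31 mm is ≥ 25 mm → susceptible
Nafcillin (18 mm) ≥ 13 mm → Susceptible
Tobramycin (30 mm) ≥ 29 mm ⇒ S
Nitrofurantoin: 16 mm is ≥ 14 mm → Susceptible
Erythromycin: 20 mm is ≥ 19 mm ⇒ S

ceftazidime, nafcillin, tobramycin, nitrofurantoin, erythromycin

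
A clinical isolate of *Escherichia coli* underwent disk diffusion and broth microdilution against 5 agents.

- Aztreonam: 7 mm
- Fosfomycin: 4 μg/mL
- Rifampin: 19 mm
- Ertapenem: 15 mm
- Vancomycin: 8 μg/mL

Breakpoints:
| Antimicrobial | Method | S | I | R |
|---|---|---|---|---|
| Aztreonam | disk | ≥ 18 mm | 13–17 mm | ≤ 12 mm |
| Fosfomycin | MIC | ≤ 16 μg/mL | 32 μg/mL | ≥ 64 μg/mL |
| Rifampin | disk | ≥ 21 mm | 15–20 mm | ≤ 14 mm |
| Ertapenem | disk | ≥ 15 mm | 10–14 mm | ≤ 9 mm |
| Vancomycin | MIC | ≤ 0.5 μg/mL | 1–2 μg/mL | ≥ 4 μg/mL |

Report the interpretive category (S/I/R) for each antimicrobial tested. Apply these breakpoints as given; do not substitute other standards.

R, S, I, S, R

Aztreonam 7 mm: ≤ 12 mm — Resistant
Fosfomycin: 4 μg/mL is ≤ 16 μg/mL → susceptible
Rifampin 19 mm: in 15–20 mm ⇒ Intermediate
Ertapenem (15 mm) ≥ 15 mm → Susceptible
Vancomycin (8 μg/mL) ≥ 4 μg/mL ⇒ R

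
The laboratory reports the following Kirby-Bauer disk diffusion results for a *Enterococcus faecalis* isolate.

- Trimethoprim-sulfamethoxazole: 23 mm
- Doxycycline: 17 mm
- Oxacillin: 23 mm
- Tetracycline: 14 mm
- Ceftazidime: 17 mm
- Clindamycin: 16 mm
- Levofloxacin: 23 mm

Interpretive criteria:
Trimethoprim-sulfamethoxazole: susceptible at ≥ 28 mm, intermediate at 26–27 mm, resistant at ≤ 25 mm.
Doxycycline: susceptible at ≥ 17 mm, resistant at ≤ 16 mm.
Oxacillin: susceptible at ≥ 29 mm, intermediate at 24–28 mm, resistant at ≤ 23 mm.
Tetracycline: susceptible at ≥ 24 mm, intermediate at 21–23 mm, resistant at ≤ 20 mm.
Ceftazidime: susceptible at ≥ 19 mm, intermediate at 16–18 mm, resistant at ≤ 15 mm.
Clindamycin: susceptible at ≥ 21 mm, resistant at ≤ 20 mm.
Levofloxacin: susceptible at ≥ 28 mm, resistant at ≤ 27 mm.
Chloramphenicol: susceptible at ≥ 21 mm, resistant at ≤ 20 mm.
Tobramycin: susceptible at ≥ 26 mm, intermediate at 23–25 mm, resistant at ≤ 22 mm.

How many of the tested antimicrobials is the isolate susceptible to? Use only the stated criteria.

1

Trimethoprim-sulfamethoxazole (23 mm) ≤ 25 mm — resistant
Doxycycline 17 mm: ≥ 17 mm → susceptible
Oxacillin (23 mm) ≤ 23 mm ⇒ resistant
Tetracycline: 14 mm is ≤ 20 mm → resistant
Ceftazidime (17 mm) in 16–18 mm → I
Clindamycin: 16 mm is ≤ 20 mm — Resistant
Levofloxacin (23 mm) ≤ 27 mm → Resistant
Susceptible: 1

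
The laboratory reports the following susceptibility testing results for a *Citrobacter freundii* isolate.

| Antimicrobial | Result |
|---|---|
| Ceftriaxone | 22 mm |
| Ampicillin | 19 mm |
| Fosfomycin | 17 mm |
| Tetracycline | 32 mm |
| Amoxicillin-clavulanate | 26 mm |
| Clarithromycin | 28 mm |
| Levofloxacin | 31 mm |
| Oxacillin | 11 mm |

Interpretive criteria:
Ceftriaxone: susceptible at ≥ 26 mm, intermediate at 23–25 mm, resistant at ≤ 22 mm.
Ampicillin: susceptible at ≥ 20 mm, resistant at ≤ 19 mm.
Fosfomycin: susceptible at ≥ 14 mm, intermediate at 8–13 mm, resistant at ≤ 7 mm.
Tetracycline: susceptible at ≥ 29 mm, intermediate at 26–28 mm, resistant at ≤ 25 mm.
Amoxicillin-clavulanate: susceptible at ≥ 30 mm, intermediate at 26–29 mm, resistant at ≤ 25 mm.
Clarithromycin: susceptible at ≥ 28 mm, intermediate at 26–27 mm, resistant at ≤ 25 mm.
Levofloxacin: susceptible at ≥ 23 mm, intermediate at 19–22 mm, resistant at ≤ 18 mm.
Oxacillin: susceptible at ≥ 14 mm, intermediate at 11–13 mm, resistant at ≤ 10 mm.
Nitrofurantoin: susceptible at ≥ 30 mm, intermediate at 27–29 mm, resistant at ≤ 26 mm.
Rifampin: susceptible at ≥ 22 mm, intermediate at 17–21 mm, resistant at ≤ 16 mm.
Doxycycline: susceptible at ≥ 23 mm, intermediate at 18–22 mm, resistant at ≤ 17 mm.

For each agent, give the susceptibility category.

R, R, S, S, I, S, S, I

Ceftriaxone: 22 mm is ≤ 22 mm ⇒ Resistant
Ampicillin (19 mm) ≤ 19 mm ⇒ resistant
Fosfomycin 17 mm: ≥ 14 mm → S
Tetracycline: 32 mm is ≥ 29 mm → susceptible
Amoxicillin-clavulanate: 26 mm is in 26–29 mm → I
Clarithromycin (28 mm) ≥ 28 mm — S
Levofloxacin (31 mm) ≥ 23 mm — S
Oxacillin 11 mm: in 11–13 mm ⇒ Intermediate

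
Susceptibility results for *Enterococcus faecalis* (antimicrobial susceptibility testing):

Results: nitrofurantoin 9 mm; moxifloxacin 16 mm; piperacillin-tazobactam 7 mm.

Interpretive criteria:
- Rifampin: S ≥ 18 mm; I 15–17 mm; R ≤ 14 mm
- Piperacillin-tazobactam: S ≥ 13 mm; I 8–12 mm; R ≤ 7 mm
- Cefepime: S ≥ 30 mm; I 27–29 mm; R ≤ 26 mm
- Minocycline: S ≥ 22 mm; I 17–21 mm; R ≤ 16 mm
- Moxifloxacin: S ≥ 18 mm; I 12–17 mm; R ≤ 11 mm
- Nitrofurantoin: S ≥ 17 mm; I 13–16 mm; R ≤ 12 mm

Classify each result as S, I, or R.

Nitrofurantoin (9 mm) ≤ 12 mm — resistant
Moxifloxacin (16 mm) in 12–17 mm → intermediate
Piperacillin-tazobactam: 7 mm is ≤ 7 mm ⇒ resistant

R, I, R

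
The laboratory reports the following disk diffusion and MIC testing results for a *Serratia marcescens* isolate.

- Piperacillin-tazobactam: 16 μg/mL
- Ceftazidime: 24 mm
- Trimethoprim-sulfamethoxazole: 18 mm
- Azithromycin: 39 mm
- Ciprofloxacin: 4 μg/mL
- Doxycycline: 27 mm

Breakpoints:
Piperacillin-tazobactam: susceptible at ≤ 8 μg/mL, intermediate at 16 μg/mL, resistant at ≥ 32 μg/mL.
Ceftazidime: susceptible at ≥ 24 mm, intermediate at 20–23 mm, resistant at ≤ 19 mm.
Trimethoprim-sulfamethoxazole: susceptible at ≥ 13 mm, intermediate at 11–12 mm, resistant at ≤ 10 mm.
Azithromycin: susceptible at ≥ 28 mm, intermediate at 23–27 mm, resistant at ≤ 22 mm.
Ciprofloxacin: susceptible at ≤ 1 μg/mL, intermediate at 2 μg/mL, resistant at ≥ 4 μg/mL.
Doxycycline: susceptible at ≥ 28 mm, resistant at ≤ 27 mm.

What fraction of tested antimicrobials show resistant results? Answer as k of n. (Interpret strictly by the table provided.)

2 of 6

Piperacillin-tazobactam 16 μg/mL: = 16 μg/mL → I
Ceftazidime: 24 mm is ≥ 24 mm — susceptible
Trimethoprim-sulfamethoxazole 18 mm: ≥ 13 mm — S
Azithromycin (39 mm) ≥ 28 mm ⇒ S
Ciprofloxacin: 4 μg/mL is ≥ 4 μg/mL → Resistant
Doxycycline (27 mm) ≤ 27 mm → resistant
Resistant: 2/6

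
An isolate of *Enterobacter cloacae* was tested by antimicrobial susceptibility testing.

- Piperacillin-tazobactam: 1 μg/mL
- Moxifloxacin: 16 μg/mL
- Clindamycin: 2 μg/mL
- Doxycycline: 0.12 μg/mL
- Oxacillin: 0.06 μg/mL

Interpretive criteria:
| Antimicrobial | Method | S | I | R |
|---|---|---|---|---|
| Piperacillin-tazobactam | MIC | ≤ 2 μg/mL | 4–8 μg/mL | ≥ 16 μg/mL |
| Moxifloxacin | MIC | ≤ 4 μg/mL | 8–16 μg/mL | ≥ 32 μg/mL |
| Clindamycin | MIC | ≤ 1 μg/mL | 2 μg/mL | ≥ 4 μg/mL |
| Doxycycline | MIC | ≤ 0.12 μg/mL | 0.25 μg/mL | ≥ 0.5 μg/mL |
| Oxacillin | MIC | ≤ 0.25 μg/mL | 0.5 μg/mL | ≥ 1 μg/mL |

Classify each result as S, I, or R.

S, I, I, S, S

Piperacillin-tazobactam 1 μg/mL: ≤ 2 μg/mL → susceptible
Moxifloxacin 16 μg/mL: in 8–16 μg/mL ⇒ Intermediate
Clindamycin 2 μg/mL: = 2 μg/mL — intermediate
Doxycycline: 0.12 μg/mL is ≤ 0.12 μg/mL ⇒ susceptible
Oxacillin: 0.06 μg/mL is ≤ 0.25 μg/mL → susceptible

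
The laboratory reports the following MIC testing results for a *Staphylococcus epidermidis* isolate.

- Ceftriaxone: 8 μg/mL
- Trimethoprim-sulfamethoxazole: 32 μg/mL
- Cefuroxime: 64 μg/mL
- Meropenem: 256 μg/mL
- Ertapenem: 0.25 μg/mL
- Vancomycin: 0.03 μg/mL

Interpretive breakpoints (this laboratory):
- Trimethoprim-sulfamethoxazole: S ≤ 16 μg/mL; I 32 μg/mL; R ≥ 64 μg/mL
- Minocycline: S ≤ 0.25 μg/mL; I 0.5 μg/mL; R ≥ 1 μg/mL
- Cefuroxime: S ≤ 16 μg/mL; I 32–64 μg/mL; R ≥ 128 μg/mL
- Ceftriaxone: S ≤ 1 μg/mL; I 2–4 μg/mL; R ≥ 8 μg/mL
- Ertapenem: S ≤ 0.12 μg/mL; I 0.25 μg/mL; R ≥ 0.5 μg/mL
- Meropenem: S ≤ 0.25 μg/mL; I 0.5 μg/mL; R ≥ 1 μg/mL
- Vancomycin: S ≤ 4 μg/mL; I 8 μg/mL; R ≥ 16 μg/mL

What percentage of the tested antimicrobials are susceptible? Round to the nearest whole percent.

17%

Ceftriaxone (8 μg/mL) ≥ 8 μg/mL ⇒ R
Trimethoprim-sulfamethoxazole 32 μg/mL: = 32 μg/mL → Intermediate
Cefuroxime (64 μg/mL) in 32–64 μg/mL — I
Meropenem: 256 μg/mL is ≥ 1 μg/mL → R
Ertapenem 0.25 μg/mL: = 0.25 μg/mL ⇒ Intermediate
Vancomycin: 0.03 μg/mL is ≤ 4 μg/mL ⇒ Susceptible
Susceptible: 1/6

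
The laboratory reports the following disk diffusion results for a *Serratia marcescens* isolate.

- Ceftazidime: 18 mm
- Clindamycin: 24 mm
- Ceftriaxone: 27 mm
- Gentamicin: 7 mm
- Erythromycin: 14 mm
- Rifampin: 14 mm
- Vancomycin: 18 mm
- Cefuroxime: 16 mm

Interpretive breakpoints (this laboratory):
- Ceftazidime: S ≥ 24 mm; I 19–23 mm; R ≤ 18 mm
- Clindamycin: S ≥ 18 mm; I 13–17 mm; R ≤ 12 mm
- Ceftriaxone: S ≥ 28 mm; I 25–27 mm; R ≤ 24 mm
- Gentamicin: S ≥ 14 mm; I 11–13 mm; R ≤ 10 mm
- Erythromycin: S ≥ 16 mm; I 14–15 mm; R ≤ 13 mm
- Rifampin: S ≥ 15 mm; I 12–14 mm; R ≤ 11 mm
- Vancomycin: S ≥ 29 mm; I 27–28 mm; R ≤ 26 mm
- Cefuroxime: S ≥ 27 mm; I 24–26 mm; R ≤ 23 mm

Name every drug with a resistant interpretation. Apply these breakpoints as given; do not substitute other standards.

Ceftazidime 18 mm: ≤ 18 mm ⇒ resistant
Clindamycin: 24 mm is ≥ 18 mm → Susceptible
Ceftriaxone (27 mm) in 25–27 mm — intermediate
Gentamicin 7 mm: ≤ 10 mm ⇒ resistant
Erythromycin (14 mm) in 14–15 mm — intermediate
Rifampin 14 mm: in 12–14 mm ⇒ I
Vancomycin 18 mm: ≤ 26 mm ⇒ Resistant
Cefuroxime: 16 mm is ≤ 23 mm → Resistant

ceftazidime, gentamicin, vancomycin, cefuroxime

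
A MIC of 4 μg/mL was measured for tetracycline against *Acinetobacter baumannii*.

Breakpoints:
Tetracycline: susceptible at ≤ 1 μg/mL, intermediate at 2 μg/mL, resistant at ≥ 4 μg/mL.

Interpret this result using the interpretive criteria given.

R

Tetracycline: 4 μg/mL is ≥ 4 μg/mL ⇒ Resistant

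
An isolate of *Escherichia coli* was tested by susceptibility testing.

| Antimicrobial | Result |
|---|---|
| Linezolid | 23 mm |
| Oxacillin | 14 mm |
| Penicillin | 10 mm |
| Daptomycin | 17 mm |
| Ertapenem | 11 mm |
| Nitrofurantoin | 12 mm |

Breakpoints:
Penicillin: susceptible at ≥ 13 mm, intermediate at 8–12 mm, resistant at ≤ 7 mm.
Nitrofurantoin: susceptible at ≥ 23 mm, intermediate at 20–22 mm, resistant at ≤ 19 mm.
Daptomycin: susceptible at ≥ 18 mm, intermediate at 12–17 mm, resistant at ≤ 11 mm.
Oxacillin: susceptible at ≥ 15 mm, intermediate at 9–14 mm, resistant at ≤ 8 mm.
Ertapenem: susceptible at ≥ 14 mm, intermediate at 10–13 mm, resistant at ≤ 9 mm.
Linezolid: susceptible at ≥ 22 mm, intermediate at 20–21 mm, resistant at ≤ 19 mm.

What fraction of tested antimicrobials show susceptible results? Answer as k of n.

1 of 6

Linezolid: 23 mm is ≥ 22 mm → Susceptible
Oxacillin: 14 mm is in 9–14 mm ⇒ intermediate
Penicillin (10 mm) in 8–12 mm ⇒ I
Daptomycin 17 mm: in 12–17 mm → intermediate
Ertapenem (11 mm) in 10–13 mm → I
Nitrofurantoin (12 mm) ≤ 19 mm ⇒ resistant
Susceptible: 1/6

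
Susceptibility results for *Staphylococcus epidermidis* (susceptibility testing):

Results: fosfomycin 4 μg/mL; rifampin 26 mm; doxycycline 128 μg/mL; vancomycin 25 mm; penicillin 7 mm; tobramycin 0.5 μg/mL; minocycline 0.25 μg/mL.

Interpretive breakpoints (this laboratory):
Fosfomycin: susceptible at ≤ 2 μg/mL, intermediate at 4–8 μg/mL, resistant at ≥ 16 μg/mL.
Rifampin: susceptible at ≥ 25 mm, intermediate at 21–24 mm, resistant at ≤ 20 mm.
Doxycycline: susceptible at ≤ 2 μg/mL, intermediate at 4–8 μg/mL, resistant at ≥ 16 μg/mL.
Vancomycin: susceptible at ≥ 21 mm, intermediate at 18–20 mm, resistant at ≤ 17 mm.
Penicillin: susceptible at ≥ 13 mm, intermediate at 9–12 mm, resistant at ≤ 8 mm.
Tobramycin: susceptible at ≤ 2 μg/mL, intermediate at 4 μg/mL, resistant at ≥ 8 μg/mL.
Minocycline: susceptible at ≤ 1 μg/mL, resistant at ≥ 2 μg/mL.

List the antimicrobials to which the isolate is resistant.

doxycycline, penicillin

Fosfomycin 4 μg/mL: in 4–8 μg/mL ⇒ I
Rifampin 26 mm: ≥ 25 mm — Susceptible
Doxycycline 128 μg/mL: ≥ 16 μg/mL ⇒ R
Vancomycin: 25 mm is ≥ 21 mm → susceptible
Penicillin 7 mm: ≤ 8 mm ⇒ R
Tobramycin 0.5 μg/mL: ≤ 2 μg/mL → Susceptible
Minocycline: 0.25 μg/mL is ≤ 1 μg/mL ⇒ Susceptible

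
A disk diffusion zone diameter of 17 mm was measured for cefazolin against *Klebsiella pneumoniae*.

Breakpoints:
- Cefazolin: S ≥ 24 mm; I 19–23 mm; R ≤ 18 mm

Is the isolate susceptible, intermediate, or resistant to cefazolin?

Cefazolin (17 mm) ≤ 18 mm — R

Resistant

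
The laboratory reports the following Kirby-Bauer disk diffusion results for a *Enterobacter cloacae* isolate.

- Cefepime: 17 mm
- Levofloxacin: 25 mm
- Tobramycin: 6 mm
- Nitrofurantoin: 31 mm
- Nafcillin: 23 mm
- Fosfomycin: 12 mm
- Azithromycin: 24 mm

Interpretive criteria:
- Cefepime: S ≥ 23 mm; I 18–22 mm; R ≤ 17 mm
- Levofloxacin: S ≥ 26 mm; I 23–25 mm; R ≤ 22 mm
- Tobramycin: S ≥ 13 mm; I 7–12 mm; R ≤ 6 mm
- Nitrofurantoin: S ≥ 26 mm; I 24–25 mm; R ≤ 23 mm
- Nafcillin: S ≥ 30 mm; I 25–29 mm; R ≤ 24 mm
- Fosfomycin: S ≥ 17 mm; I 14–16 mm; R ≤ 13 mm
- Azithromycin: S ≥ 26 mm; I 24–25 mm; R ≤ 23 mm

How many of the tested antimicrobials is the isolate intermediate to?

Cefepime (17 mm) ≤ 17 mm — R
Levofloxacin: 25 mm is in 23–25 mm — Intermediate
Tobramycin: 6 mm is ≤ 6 mm — Resistant
Nitrofurantoin (31 mm) ≥ 26 mm ⇒ Susceptible
Nafcillin 23 mm: ≤ 24 mm → resistant
Fosfomycin 12 mm: ≤ 13 mm — resistant
Azithromycin (24 mm) in 24–25 mm — Intermediate
Intermediate: 2

2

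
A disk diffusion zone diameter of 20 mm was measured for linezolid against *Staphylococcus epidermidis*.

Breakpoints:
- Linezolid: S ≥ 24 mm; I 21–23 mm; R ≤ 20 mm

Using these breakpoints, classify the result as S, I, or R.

Linezolid 20 mm: ≤ 20 mm ⇒ Resistant

Resistant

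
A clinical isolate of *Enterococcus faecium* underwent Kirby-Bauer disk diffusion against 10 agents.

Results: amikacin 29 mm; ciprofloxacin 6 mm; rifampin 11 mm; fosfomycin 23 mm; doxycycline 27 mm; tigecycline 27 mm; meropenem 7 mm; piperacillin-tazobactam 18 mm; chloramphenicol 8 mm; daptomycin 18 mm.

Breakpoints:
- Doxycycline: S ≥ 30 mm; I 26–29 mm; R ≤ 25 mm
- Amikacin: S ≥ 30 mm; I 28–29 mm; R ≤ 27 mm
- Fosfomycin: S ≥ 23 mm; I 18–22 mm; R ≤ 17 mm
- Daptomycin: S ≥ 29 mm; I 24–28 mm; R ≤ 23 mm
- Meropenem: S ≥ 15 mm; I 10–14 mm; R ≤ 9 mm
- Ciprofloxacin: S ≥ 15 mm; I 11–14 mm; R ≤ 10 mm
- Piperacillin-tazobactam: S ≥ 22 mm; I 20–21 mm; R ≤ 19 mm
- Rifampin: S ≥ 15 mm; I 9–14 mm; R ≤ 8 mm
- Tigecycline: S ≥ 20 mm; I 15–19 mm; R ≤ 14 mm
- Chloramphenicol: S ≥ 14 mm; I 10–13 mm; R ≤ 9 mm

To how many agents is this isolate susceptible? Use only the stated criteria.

Amikacin (29 mm) in 28–29 mm — intermediate
Ciprofloxacin 6 mm: ≤ 10 mm — resistant
Rifampin: 11 mm is in 9–14 mm — Intermediate
Fosfomycin (23 mm) ≥ 23 mm → Susceptible
Doxycycline 27 mm: in 26–29 mm ⇒ Intermediate
Tigecycline: 27 mm is ≥ 20 mm → Susceptible
Meropenem: 7 mm is ≤ 9 mm — Resistant
Piperacillin-tazobactam (18 mm) ≤ 19 mm → Resistant
Chloramphenicol 8 mm: ≤ 9 mm → R
Daptomycin: 18 mm is ≤ 23 mm ⇒ Resistant
Susceptible: 2

2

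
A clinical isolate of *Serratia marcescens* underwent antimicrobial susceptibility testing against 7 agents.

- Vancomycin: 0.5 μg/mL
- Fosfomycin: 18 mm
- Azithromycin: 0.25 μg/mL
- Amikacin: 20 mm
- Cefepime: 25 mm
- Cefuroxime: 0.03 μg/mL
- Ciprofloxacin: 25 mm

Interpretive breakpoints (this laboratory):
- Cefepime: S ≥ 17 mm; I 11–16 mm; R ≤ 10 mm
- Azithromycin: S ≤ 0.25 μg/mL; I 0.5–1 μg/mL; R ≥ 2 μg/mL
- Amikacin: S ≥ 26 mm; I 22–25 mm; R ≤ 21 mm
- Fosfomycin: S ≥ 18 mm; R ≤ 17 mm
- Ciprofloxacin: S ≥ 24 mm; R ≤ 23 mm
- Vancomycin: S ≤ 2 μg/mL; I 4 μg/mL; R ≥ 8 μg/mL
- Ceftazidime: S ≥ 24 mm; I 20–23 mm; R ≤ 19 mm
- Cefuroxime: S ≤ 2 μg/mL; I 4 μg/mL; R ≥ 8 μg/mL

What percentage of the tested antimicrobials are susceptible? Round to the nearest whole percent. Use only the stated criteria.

86%

Vancomycin (0.5 μg/mL) ≤ 2 μg/mL — susceptible
Fosfomycin: 18 mm is ≥ 18 mm → S
Azithromycin (0.25 μg/mL) ≤ 0.25 μg/mL ⇒ Susceptible
Amikacin (20 mm) ≤ 21 mm → R
Cefepime (25 mm) ≥ 17 mm — S
Cefuroxime 0.03 μg/mL: ≤ 2 μg/mL — S
Ciprofloxacin (25 mm) ≥ 24 mm → susceptible
Susceptible: 6/7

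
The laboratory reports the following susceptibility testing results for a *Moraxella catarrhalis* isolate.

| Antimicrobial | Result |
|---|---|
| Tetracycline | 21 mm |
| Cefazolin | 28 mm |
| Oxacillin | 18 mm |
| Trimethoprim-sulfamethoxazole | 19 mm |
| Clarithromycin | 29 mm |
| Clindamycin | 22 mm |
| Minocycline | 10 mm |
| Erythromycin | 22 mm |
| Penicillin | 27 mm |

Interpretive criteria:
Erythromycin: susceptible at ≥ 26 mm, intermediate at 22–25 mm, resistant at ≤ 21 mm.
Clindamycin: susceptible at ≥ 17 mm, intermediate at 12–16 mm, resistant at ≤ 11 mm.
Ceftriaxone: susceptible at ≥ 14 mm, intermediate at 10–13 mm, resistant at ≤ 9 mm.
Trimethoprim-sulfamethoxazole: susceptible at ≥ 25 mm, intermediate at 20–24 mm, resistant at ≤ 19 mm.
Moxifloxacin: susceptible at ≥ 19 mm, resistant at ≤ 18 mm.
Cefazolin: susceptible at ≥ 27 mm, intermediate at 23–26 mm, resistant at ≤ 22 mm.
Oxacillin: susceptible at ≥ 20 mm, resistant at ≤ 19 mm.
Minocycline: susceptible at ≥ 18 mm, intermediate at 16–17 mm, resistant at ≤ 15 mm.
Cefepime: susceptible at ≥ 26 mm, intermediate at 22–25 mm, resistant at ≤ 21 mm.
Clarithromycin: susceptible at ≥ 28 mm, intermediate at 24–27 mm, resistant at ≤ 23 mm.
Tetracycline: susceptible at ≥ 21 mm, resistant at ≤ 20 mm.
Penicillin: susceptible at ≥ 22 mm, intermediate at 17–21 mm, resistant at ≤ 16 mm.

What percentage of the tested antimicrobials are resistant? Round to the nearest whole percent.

33%

Tetracycline: 21 mm is ≥ 21 mm ⇒ S
Cefazolin (28 mm) ≥ 27 mm — Susceptible
Oxacillin: 18 mm is ≤ 19 mm ⇒ Resistant
Trimethoprim-sulfamethoxazole 19 mm: ≤ 19 mm — Resistant
Clarithromycin 29 mm: ≥ 28 mm ⇒ S
Clindamycin (22 mm) ≥ 17 mm → Susceptible
Minocycline 10 mm: ≤ 15 mm → Resistant
Erythromycin: 22 mm is in 22–25 mm ⇒ I
Penicillin: 27 mm is ≥ 22 mm ⇒ susceptible
Resistant: 3/9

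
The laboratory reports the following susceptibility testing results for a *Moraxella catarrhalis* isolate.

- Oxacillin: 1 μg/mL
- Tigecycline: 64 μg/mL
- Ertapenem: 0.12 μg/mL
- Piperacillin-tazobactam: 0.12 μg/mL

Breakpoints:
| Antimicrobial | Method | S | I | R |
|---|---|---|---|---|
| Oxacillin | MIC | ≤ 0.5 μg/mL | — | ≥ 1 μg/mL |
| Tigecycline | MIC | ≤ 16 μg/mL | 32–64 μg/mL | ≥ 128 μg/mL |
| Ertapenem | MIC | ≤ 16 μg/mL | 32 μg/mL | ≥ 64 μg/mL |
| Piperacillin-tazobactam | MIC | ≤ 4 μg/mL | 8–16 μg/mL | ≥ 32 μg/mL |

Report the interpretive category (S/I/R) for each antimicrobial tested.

Oxacillin 1 μg/mL: ≥ 1 μg/mL — Resistant
Tigecycline (64 μg/mL) in 32–64 μg/mL ⇒ I
Ertapenem 0.12 μg/mL: ≤ 16 μg/mL ⇒ susceptible
Piperacillin-tazobactam (0.12 μg/mL) ≤ 4 μg/mL — S

R, I, S, S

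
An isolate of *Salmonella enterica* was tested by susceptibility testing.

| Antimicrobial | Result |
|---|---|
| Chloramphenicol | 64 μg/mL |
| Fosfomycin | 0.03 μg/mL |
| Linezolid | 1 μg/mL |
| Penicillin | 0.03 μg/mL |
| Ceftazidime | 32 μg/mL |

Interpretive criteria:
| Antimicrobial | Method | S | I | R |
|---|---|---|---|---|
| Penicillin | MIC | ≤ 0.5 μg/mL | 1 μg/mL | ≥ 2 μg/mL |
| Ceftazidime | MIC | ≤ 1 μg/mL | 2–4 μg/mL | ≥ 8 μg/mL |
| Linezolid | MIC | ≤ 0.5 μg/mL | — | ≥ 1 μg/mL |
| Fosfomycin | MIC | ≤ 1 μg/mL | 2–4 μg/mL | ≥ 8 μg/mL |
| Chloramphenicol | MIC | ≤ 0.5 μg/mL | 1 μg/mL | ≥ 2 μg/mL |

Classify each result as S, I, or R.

R, S, R, S, R

Chloramphenicol 64 μg/mL: ≥ 2 μg/mL → Resistant
Fosfomycin 0.03 μg/mL: ≤ 1 μg/mL ⇒ susceptible
Linezolid: 1 μg/mL is ≥ 1 μg/mL ⇒ R
Penicillin 0.03 μg/mL: ≤ 0.5 μg/mL — Susceptible
Ceftazidime 32 μg/mL: ≥ 8 μg/mL → Resistant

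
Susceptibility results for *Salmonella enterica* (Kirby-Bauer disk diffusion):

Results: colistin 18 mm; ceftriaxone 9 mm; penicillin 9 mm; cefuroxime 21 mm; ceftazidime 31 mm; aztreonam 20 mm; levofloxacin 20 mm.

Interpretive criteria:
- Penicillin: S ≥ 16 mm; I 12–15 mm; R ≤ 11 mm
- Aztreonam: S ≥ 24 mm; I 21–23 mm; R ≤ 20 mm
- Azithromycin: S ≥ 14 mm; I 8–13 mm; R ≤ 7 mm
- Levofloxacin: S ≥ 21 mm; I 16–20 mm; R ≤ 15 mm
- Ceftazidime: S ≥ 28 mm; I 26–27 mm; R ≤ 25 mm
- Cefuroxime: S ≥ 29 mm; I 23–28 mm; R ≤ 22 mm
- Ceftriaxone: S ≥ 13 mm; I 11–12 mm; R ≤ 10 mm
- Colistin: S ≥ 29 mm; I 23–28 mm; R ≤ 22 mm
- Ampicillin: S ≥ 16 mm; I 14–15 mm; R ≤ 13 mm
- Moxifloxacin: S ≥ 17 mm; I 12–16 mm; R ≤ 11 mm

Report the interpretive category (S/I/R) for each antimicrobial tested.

R, R, R, R, S, R, I

Colistin 18 mm: ≤ 22 mm ⇒ resistant
Ceftriaxone (9 mm) ≤ 10 mm ⇒ resistant
Penicillin 9 mm: ≤ 11 mm ⇒ R
Cefuroxime: 21 mm is ≤ 22 mm → R
Ceftazidime 31 mm: ≥ 28 mm → Susceptible
Aztreonam: 20 mm is ≤ 20 mm → Resistant
Levofloxacin 20 mm: in 16–20 mm ⇒ intermediate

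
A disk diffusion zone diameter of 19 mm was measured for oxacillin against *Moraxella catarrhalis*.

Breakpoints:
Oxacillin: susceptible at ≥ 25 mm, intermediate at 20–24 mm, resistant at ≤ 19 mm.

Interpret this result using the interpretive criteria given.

Oxacillin (19 mm) ≤ 19 mm → R

Resistant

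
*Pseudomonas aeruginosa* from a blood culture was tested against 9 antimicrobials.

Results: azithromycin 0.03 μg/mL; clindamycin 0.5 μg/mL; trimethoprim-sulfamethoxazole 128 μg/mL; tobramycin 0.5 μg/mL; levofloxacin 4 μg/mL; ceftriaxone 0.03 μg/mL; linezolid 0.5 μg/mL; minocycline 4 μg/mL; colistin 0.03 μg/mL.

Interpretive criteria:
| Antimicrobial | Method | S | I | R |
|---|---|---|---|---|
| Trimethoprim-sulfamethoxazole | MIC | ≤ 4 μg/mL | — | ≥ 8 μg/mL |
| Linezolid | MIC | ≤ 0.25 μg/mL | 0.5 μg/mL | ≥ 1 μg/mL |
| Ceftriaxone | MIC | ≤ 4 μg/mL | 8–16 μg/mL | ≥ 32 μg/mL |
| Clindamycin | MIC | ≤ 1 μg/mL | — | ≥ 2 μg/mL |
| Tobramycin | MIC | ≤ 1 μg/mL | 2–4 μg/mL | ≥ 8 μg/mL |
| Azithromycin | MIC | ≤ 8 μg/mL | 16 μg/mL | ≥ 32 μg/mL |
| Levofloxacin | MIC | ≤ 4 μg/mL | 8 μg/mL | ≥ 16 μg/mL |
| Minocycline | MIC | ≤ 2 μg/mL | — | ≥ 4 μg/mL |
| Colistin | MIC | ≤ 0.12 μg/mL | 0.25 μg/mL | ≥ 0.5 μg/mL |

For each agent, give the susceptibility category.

S, S, R, S, S, S, I, R, S

Azithromycin (0.03 μg/mL) ≤ 8 μg/mL ⇒ S
Clindamycin 0.5 μg/mL: ≤ 1 μg/mL ⇒ S
Trimethoprim-sulfamethoxazole 128 μg/mL: ≥ 8 μg/mL → Resistant
Tobramycin 0.5 μg/mL: ≤ 1 μg/mL → S
Levofloxacin (4 μg/mL) ≤ 4 μg/mL — Susceptible
Ceftriaxone 0.03 μg/mL: ≤ 4 μg/mL → Susceptible
Linezolid: 0.5 μg/mL is = 0.5 μg/mL → Intermediate
Minocycline (4 μg/mL) ≥ 4 μg/mL — resistant
Colistin 0.03 μg/mL: ≤ 0.12 μg/mL ⇒ Susceptible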